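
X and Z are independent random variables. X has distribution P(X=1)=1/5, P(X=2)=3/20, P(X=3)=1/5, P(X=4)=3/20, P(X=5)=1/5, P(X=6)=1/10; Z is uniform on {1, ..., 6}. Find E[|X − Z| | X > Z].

103/46

P(X > Z) = 23/60.
Summing |X−Z|·P(x,y) over outcomes with X > Z gives 103/120.
E[|X − Z| | X > Z] = (103/120) / (23/60) = 103/46.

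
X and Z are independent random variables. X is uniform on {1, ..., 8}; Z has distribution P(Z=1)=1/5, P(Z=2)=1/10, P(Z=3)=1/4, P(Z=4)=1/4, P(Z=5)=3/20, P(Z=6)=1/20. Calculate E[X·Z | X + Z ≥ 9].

P(X + Z ≥ 9) = 2/5.
Summing XZ·P(x,y) over outcomes with X + Z ≥ 9 gives 315/32.
E[X·Z | X + Z ≥ 9] = (315/32) / (2/5) = 1575/64.

1575/64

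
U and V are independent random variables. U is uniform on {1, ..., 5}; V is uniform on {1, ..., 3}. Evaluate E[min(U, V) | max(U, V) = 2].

4/3

Outcomes with max(U, V) = 2: (1,2), (2,1), (2,2), each with probability 1/15.
E[min(U, V) | max(U, V) = 2] = (1 + 1 + 2) / 3 = 4/3.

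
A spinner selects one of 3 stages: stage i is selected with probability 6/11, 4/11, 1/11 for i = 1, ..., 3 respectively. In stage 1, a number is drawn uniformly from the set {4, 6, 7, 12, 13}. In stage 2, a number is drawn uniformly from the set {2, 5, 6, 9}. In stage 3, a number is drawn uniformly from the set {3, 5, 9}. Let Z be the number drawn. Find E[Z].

E[Z | stage 1] = (4+6+7+12+13)/5 = 42/5.
E[Z | stage 2] = (2+5+6+9)/4 = 11/2.
E[Z | stage 3] = (3+5+9)/3 = 17/3.
By the law of total expectation,
E[Z] = (6/11)·(42/5) + (4/11)·(11/2) + (1/11)·(17/3) = 1171/165.

1171/165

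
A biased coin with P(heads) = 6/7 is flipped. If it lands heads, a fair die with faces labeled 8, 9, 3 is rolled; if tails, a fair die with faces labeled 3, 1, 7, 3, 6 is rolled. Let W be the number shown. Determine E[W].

E[W | heads] = (8+9+3)/3 = 20/3.
E[W | tails] = (3+1+7+3+6)/5 = 4.
E[W] = (6/7)·(20/3) + (1/7)·(4) = 44/7.

44/7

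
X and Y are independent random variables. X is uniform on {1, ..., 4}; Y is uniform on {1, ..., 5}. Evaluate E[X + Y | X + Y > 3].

6

P(X + Y > 3) = 17/20.
Summing (X+Y)·P(x,y) over outcomes with X + Y > 3 gives 51/10.
E[X + Y | X + Y > 3] = (51/10) / (17/20) = 6.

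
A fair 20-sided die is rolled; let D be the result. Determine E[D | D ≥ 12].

Given D ≥ 12, D is equally likely to be any of {12, 13, 14, 15, 16, 17, 18, 19, 20}.
E[D | D ≥ 12] = (12 + 13 + 14 + 15 + 16 + 17 + 18 + 19 + 20) / 9 = 16.

16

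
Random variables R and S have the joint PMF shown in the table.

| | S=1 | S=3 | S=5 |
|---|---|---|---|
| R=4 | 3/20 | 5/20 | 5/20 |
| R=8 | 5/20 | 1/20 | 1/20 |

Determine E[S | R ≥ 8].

P(R ≥ 8) = 7/20.
Σ S·P over the event = 1·(5/20) + 3·(1/20) + 5·(1/20) = 13/20.
E[S | R ≥ 8] = (13/20) / (7/20) = 13/7.

13/7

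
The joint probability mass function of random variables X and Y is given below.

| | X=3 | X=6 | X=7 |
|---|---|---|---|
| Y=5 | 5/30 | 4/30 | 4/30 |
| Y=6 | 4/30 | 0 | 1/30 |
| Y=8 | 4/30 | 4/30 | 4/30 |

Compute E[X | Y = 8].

P(Y = 8) = 2/5.
Σ X·P over the event = 3·(4/30) + 6·(4/30) + 7·(4/30) = 32/15.
E[X | Y = 8] = (32/15) / (2/5) = 16/3.

16/3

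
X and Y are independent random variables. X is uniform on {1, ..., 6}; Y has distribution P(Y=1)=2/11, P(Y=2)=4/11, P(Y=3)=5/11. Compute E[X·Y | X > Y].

409/41

P(X > Y) = 41/66.
Summing XY·P(x,y) over outcomes with X > Y gives 409/66.
E[X·Y | X > Y] = (409/66) / (41/66) = 409/41.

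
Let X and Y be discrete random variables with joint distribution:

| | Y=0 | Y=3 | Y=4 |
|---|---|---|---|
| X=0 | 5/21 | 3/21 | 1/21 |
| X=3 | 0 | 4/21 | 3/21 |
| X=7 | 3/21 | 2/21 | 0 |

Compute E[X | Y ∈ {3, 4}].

P(Y ∈ {3, 4}) = 13/21.
Σ X·P over the event = 0·(3/21) + 0·(1/21) + 3·(4/21) + 3·(3/21) + 7·(2/21) = 5/3.
E[X | Y ∈ {3, 4}] = (5/3) / (13/21) = 35/13.

35/13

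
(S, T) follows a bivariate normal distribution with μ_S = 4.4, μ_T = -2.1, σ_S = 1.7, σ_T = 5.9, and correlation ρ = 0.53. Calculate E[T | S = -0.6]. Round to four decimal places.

-11.2971

The regression of T on S has slope ρ·σ_T/σ_S and passes through (μ_S, μ_T).
E[T | S=-0.6] = -2.1 + (0.53)·(5.9/1.7)·(-0.6 − (4.4)) = -2.1 + (1.83941)·(-5) = -11.2971.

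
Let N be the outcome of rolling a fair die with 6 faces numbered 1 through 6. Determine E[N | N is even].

Given N is even, N is equally likely to be any of {2, 4, 6}.
E[N | N is even] = (2 + 4 + 6) / 3 = 4.

4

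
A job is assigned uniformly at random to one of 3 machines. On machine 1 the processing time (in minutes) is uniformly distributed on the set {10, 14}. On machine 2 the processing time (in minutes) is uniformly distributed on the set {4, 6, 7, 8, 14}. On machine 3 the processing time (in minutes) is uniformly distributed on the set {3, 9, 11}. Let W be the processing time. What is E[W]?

412/45

E[W | machine 1] = (10+14)/2 = 12.
E[W | machine 2] = (4+6+7+8+14)/5 = 39/5.
E[W | machine 3] = (3+9+11)/3 = 23/3.
E[W] = (1/3)·(12) + (1/3)·(39/5) + (1/3)·(23/3) = 412/45.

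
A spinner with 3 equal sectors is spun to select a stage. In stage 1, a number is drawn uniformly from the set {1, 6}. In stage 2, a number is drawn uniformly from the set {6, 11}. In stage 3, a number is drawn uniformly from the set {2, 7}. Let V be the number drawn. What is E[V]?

11/2

E[V | stage 1] = (1+6)/2 = 7/2.
E[V | stage 2] = (6+11)/2 = 17/2.
E[V | stage 3] = (2+7)/2 = 9/2.
E[V] = (1/3)·(7/2) + (1/3)·(17/2) + (1/3)·(9/2) = 11/2.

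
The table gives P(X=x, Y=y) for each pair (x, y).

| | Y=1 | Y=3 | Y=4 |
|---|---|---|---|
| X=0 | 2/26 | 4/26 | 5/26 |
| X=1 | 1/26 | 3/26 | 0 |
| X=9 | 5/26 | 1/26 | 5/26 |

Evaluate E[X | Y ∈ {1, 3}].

29/8

P(Y ∈ {1, 3}) = 8/13.
Σ X·P over the event = 0·(2/26) + 0·(4/26) + 1·(1/26) + 1·(3/26) + 9·(5/26) + 9·(1/26) = 29/13.
E[X | Y ∈ {1, 3}] = (29/13) / (8/13) = 29/8.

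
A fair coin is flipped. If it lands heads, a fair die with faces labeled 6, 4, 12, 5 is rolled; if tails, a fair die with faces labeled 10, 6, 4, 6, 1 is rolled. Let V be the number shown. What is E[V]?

E[V | heads] = (6+4+12+5)/4 = 27/4.
E[V | tails] = (10+6+4+6+1)/5 = 27/5.
E[V] = (1/2)·(27/4) + (1/2)·(27/5) = 243/40.

243/40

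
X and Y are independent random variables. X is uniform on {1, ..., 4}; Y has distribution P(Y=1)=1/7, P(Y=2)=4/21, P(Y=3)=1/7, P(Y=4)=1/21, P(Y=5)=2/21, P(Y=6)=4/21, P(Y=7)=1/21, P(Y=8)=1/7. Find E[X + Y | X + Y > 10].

80/7

P(X + Y > 10) = 1/12.
Summing (X+Y)·P(x,y) over outcomes with X + Y > 10 gives 20/21.
E[X + Y | X + Y > 10] = (20/21) / (1/12) = 80/7.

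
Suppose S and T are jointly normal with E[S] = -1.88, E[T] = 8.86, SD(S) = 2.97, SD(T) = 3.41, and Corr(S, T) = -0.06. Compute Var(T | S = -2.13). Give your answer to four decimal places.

11.5862

For a bivariate normal, Var(T | S=x) = σ_T²(1 − ρ²).
Var(T | S=-2.13) = (3.41)²·(1 − (-0.06)²) = 11.6281·0.9964 = 11.5862.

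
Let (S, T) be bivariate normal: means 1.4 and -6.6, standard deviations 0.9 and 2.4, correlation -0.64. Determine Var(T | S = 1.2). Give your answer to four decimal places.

The conditional variance in a bivariate normal is σ_T²(1 − ρ²), independent of x.
Var(T | S=1.2) = (2.4)²·(1 − (-0.64)²) = 5.76·0.5904 = 3.4007.

3.4007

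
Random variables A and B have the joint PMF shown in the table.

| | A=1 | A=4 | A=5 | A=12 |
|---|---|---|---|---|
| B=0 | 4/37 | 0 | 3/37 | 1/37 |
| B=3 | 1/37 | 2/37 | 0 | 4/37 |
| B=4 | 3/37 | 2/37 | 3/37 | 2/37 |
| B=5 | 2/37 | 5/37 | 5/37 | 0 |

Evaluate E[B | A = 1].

5/2

P(A = 1) = 10/37.
Σ B·P over the event = 0·(4/37) + 3·(1/37) + 4·(3/37) + 5·(2/37) = 25/37.
E[B | A = 1] = (25/37) / (10/37) = 5/2.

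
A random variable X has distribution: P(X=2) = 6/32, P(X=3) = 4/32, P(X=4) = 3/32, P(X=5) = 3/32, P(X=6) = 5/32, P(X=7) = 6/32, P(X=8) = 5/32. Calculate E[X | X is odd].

P(X is odd) = 13/32.
Σ over the event: 3·1/8 + 5·3/32 + 7·3/16 = 69/32.
E[X | X is odd] = (69/32) / (13/32) = 69/13.

69/13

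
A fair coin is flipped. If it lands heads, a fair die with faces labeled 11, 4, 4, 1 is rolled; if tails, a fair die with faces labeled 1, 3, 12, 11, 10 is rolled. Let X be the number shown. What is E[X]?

E[X | heads] = (11+4+4+1)/4 = 5.
E[X | tails] = (1+3+12+11+10)/5 = 37/5.
By the law of total expectation,
E[X] = (1/2)·(5) + (1/2)·(37/5) = 31/5.

31/5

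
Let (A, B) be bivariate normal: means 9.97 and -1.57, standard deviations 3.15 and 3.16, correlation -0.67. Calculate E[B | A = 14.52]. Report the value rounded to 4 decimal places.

-4.6282

For a bivariate normal, E[B | A=x] = μ_B + ρ·(σ_B/σ_A)·(x − μ_A).
E[B | A=14.52] = -1.57 + (-0.67)·(3.16/3.15)·(14.52 − (9.97)) = -1.57 + (-0.67213)·(4.55) = -4.6282.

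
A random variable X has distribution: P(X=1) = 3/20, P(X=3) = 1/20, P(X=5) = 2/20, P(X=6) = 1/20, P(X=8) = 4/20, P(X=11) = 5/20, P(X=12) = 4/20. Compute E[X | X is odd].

P(X is odd) = 11/20.
Σ over the event: 1·3/20 + 3·1/20 + 5·1/10 + 11·1/4 = 71/20.
E[X | X is odd] = (71/20) / (11/20) = 71/11.

71/11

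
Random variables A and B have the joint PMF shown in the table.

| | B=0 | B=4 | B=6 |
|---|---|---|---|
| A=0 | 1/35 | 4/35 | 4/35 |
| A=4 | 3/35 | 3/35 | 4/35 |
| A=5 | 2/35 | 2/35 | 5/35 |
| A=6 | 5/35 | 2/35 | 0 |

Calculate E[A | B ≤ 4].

43/11

P(B ≤ 4) = 22/35.
Summing A·P(A=x,B=y) over the conditioning event gives 86/35.
E[A | B ≤ 4] = (86/35) / (22/35) = 43/11.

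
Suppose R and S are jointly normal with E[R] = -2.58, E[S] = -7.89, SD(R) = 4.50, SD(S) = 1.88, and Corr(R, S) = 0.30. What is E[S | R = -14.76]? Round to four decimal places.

E[S | R=x] = μ_S + ρ(σ_S/σ_R)(x − μ_R) for jointly normal variables.
E[S | R=-14.76] = -7.89 + (0.30)·(1.88/4.50)·(-14.76 − (-2.58)) = -7.89 + (0.125333)·(-12.18) = -9.4166.

-9.4166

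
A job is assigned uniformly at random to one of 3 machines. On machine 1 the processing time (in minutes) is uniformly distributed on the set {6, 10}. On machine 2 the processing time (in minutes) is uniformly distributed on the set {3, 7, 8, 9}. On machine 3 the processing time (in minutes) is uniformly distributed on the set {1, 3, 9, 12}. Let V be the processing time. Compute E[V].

7

E[V | machine 1] = (6+10)/2 = 8.
E[V | machine 2] = (3+7+8+9)/4 = 27/4.
E[V | machine 3] = (1+3+9+12)/4 = 25/4.
E[V] = (1/3)·(8) + (1/3)·(27/4) + (1/3)·(25/4) = 7.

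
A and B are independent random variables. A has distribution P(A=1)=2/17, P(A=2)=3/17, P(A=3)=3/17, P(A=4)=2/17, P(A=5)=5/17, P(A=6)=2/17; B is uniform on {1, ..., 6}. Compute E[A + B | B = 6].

164/17

P(B = 6) = 1/6.
Summing (A+B)·P(x,y) over outcomes with B = 6 gives 82/51.
E[A + B | B = 6] = (82/51) / (1/6) = 164/17.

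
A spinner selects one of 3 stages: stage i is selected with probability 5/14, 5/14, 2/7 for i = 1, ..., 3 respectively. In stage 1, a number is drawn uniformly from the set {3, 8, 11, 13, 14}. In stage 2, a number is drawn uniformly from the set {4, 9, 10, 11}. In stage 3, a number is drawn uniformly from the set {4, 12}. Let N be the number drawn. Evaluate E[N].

E[N | stage 1] = (3+8+11+13+14)/5 = 49/5.
E[N | stage 2] = (4+9+10+11)/4 = 17/2.
E[N | stage 3] = (4+12)/2 = 8.
E[N] = (5/14)·(49/5) + (5/14)·(17/2) + (2/7)·(8) = 247/28.

247/28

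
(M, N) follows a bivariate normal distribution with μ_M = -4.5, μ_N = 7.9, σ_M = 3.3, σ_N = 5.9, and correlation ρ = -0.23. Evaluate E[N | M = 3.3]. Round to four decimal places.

4.6925

E[N | M=x] = μ_N + ρ(σ_N/σ_M)(x − μ_M) for jointly normal variables.
E[N | M=3.3] = 7.9 + (-0.23)·(5.9/3.3)·(3.3 − (-4.5)) = 7.9 + (-0.411212)·(7.8) = 4.6925.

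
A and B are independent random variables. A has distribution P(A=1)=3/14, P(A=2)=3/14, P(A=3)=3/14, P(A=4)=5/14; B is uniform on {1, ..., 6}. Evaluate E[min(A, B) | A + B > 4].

P(A + B > 4) = 11/14.
Summing min(A,B)·P(x,y) over outcomes with A + B > 4 gives 55/28.
E[min(A, B) | A + B > 4] = (55/28) / (11/14) = 5/2.

5/2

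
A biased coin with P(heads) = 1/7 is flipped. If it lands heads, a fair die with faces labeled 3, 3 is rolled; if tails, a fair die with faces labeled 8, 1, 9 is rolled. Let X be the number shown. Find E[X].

E[X | heads] = (3+3)/2 = 3.
E[X | tails] = (8+1+9)/3 = 6.
By the law of total expectation,
E[X] = (1/7)·(3) + (6/7)·(6) = 39/7.

39/7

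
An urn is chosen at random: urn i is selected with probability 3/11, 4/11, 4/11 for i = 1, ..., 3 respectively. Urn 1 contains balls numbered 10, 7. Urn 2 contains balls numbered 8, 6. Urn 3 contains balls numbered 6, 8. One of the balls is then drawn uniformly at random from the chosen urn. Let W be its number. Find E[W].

E[W | urn 1] = (10+7)/2 = 17/2.
E[W | urn 2] = (8+6)/2 = 7.
E[W | urn 3] = (6+8)/2 = 7.
By the law of total expectation,
E[W] = (3/11)·(17/2) + (4/11)·(7) + (4/11)·(7) = 163/22.

163/22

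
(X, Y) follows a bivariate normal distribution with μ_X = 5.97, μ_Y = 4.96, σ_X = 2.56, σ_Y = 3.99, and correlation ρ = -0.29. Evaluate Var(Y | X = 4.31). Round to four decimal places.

The conditional variance in a bivariate normal is σ_Y²(1 − ρ²), independent of x.
Var(Y | X=4.31) = (3.99)²·(1 − (-0.29)²) = 15.9201·0.9159 = 14.5812.

14.5812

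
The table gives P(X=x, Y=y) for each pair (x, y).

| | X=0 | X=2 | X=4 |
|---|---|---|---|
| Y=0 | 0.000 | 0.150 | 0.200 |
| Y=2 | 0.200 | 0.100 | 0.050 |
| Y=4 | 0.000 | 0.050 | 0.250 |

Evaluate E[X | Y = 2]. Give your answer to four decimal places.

1.1429

P(Y = 2) = 0.350.
Σ X·P over the event = 0·(0.200) + 2·(0.100) + 4·(0.050) = 0.400.
E[X | Y = 2] = (0.400) / (0.350) = 1.1429.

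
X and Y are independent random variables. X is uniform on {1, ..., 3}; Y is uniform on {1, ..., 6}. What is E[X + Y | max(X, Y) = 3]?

24/5

Outcomes with max(X, Y) = 3: (1,3), (2,3), (3,1), (3,2), (3,3), each with probability 1/18.
E[X + Y | max(X, Y) = 3] = (4 + 5 + 4 + 5 + 6) / 5 = 24/5.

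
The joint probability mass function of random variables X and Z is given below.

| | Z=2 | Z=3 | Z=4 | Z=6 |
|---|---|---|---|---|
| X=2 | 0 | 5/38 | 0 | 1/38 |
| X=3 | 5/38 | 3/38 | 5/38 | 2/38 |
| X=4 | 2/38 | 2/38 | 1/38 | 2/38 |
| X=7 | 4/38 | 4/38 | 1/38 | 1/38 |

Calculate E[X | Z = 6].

23/6

P(Z = 6) = 3/19.
Σ X·P over the event = 2·(1/38) + 3·(2/38) + 4·(2/38) + 7·(1/38) = 23/38.
E[X | Z = 6] = (23/38) / (3/19) = 23/6.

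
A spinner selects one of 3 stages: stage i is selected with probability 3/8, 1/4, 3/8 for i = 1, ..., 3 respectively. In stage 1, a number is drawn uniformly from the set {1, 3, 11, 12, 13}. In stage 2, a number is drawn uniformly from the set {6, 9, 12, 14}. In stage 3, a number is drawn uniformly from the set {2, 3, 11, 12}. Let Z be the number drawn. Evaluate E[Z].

131/16

E[Z | stage 1] = (1+3+11+12+13)/5 = 8.
E[Z | stage 2] = (6+9+12+14)/4 = 41/4.
E[Z | stage 3] = (2+3+11+12)/4 = 7.
By the law of total expectation,
E[Z] = (3/8)·(8) + (1/4)·(41/4) + (3/8)·(7) = 131/16.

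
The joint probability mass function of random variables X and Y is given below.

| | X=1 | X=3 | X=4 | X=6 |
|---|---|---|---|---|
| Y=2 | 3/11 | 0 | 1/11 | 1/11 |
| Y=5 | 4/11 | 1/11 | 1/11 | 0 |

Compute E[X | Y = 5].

P(Y = 5) = 6/11.
Summing X·P(X=x,Y=y) over the conditioning event gives 1.
E[X | Y = 5] = (1) / (6/11) = 11/6.

11/6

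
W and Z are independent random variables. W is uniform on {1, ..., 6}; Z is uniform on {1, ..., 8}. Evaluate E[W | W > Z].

14/3

P(W > Z) = 5/16.
Summing W·P(x,y) over outcomes with W > Z gives 35/24.
E[W | W > Z] = (35/24) / (5/16) = 14/3.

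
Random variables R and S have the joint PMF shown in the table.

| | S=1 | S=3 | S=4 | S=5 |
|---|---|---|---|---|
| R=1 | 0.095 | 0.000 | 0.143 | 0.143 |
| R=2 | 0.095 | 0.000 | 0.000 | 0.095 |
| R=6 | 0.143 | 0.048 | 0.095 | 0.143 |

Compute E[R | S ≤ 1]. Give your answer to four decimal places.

3.4324

P(S ≤ 1) = 0.333.
Σ R·P over the event = 1·(0.095) + 2·(0.095) + 6·(0.143) = 1.143.
E[R | S ≤ 1] = (1.143) / (0.333) = 3.4324.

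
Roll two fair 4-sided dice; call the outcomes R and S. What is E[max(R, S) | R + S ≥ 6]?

Outcomes with R + S ≥ 6: (2,4), (3,3), (3,4), (4,2), (4,3), (4,4), each with probability 1/16.
E[max(R, S) | R + S ≥ 6] = (4 + 3 + 4 + 4 + 4 + 4) / 6 = 23/6.

23/6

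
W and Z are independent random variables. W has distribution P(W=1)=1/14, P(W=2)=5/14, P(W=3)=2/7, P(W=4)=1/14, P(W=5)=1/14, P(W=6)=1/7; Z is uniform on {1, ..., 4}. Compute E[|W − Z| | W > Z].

61/28

P(W > Z) = 1/2.
Summing |W−Z|·P(x,y) over outcomes with W > Z gives 61/56.
E[|W − Z| | W > Z] = (61/56) / (1/2) = 61/28.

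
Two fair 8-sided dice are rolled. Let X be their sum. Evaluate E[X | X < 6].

P(X < 6) = 5/32.
Σ over the event: 2·1/64 + 3·1/32 + 4·3/64 + 5·1/16 = 5/8.
E[X | X < 6] = (5/8) / (5/32) = 4.

4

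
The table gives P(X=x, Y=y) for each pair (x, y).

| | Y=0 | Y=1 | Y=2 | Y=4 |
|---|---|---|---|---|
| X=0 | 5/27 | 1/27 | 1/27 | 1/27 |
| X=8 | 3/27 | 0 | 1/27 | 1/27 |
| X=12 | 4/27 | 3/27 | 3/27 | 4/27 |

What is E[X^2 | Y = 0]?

P(Y = 0) = 4/9.
Σ X^2·P over the event = 0·(5/27) + 64·(3/27) + 144·(4/27) = 256/9.
E[X^2 | Y = 0] = (256/9) / (4/9) = 64.

64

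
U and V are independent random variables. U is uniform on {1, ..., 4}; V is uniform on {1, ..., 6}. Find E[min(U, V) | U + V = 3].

1

Outcomes with U + V = 3: (1,2), (2,1), each with probability 1/24.
E[min(U, V) | U + V = 3] = (1 + 1) / 2 = 1.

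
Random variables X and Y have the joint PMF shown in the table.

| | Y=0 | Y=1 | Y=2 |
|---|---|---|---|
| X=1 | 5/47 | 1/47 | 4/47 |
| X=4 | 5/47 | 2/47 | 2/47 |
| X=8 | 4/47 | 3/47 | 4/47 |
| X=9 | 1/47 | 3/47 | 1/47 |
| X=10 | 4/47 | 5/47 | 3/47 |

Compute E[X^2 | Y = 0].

P(Y = 0) = 19/47.
Σ X^2·P over the event = 1·(5/47) + 16·(5/47) + 64·(4/47) + 81·(1/47) + 100·(4/47) = 822/47.
E[X^2 | Y = 0] = (822/47) / (19/47) = 822/19.

822/19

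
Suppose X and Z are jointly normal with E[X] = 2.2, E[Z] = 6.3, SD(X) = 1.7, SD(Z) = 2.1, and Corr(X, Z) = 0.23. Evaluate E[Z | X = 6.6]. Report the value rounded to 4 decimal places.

The regression of Z on X has slope ρ·σ_Z/σ_X and passes through (μ_X, μ_Z).
E[Z | X=6.6] = 6.3 + (0.23)·(2.1/1.7)·(6.6 − (2.2)) = 6.3 + (0.28412)·(4.4) = 7.5501.

7.5501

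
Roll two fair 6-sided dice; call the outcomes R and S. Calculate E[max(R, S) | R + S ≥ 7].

113/21

P(R + S ≥ 7) = 7/12.
Summing max(R,S)·P(x,y) over outcomes with R + S ≥ 7 gives 113/36.
E[max(R, S) | R + S ≥ 7] = (113/36) / (7/12) = 113/21.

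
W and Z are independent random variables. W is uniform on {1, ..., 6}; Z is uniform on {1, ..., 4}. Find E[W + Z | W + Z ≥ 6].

P(W + Z ≥ 6) = 7/12.
Summing (W+Z)·P(x,y) over outcomes with W + Z ≥ 6 gives 13/3.
E[W + Z | W + Z ≥ 6] = (13/3) / (7/12) = 52/7.

52/7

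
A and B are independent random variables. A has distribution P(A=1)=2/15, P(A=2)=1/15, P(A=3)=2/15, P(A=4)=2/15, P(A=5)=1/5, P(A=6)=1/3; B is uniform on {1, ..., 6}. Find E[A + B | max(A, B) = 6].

P(max(A, B) = 6) = 4/9.
Summing (A+B)·P(x,y) over outcomes with max(A, B) = 6 gives 21/5.
E[A + B | max(A, B) = 6] = (21/5) / (4/9) = 189/20.

189/20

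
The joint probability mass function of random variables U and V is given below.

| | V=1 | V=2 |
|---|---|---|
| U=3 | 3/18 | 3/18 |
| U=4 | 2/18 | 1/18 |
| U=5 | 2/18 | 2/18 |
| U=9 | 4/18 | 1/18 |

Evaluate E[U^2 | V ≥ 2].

174/7

P(V ≥ 2) = 7/18.
Σ U^2·P over the event = 9·(3/18) + 16·(1/18) + 25·(2/18) + 81·(1/18) = 29/3.
E[U^2 | V ≥ 2] = (29/3) / (7/18) = 174/7.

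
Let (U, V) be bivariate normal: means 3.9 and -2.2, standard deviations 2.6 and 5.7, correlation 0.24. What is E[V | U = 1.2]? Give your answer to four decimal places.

The regression of V on U has slope ρ·σ_V/σ_U and passes through (μ_U, μ_V).
E[V | U=1.2] = -2.2 + (0.24)·(5.7/2.6)·(1.2 − (3.9)) = -2.2 + (0.52615)·(-2.7) = -3.6206.

-3.6206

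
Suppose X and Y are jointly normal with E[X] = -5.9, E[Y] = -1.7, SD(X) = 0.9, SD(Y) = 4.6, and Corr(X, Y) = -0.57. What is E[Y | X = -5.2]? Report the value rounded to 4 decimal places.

E[Y | X=x] = μ_Y + ρ(σ_Y/σ_X)(x − μ_X) for jointly normal variables.
E[Y | X=-5.2] = -1.7 + (-0.57)·(4.6/0.9)·(-5.2 − (-5.9)) = -1.7 + (-2.9133)·(0.7) = -3.7393.

-3.7393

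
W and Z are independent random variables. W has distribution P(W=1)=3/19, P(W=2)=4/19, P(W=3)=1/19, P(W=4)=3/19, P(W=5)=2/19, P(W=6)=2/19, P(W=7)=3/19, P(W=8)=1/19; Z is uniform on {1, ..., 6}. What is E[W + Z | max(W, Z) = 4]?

31/5

P(max(W, Z) = 4) = 10/57.
Summing (W+Z)·P(x,y) over outcomes with max(W, Z) = 4 gives 62/57.
E[W + Z | max(W, Z) = 4] = (62/57) / (10/57) = 31/5.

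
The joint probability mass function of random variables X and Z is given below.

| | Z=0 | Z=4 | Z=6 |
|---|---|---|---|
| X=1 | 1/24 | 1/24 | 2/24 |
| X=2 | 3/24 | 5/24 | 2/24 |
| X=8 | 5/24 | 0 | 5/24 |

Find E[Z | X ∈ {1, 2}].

P(X ∈ {1, 2}) = 7/12.
Σ Z·P over the event = 0·(1/24) + 4·(1/24) + 6·(2/24) + 0·(3/24) + 4·(5/24) + 6·(2/24) = 2.
E[Z | X ∈ {1, 2}] = (2) / (7/12) = 24/7.

24/7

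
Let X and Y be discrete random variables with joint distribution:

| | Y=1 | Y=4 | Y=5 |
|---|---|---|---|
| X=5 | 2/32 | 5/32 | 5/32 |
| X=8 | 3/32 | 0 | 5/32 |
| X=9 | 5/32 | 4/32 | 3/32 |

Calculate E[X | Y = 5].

92/13

P(Y = 5) = 13/32.
Σ X·P over the event = 5·(5/32) + 8·(5/32) + 9·(3/32) = 23/8.
E[X | Y = 5] = (23/8) / (13/32) = 92/13.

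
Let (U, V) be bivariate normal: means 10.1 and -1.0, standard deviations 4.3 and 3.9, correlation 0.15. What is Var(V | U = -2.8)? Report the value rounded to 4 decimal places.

14.8678

The conditional variance in a bivariate normal is σ_V²(1 − ρ²), independent of x.
Var(V | U=-2.8) = (3.9)²·(1 − (0.15)²) = 15.21·0.9775 = 14.8678.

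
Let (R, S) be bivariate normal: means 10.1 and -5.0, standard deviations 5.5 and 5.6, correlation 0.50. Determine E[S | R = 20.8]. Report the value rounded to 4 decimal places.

E[S | R=x] = μ_S + ρ(σ_S/σ_R)(x − μ_R) for jointly normal variables.
E[S | R=20.8] = -5.0 + (0.50)·(5.6/5.5)·(20.8 − (10.1)) = -5.0 + (0.50909)·(10.7) = 0.4473.

0.4473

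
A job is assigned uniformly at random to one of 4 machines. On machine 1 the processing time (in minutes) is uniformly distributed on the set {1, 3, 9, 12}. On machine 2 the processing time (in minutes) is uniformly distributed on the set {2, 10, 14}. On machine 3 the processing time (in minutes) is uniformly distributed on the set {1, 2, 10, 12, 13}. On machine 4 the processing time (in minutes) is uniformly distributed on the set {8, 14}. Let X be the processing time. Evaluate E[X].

2011/240

E[X | machine 1] = (1+3+9+12)/4 = 25/4.
E[X | machine 2] = (2+10+14)/3 = 26/3.
E[X | machine 3] = (1+2+10+12+13)/5 = 38/5.
E[X | machine 4] = (8+14)/2 = 11.
E[X] = (1/4)·(25/4) + (1/4)·(26/3) + (1/4)·(38/5) + (1/4)·(11) = 2011/240.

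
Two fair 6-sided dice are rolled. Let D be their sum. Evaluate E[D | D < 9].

P(D < 9) = 13/18.
Σ over the event: 2·1/36 + 3·1/18 + 4·1/12 + 5·1/9 + 6·5/36 + 7·1/6 + 8·5/36 = 38/9.
E[D | D < 9] = (38/9) / (13/18) = 76/13.

76/13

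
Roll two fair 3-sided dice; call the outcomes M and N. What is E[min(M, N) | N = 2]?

5/3

Outcomes with N = 2: (1,2), (2,2), (3,2), each with probability 1/9.
E[min(M, N) | N = 2] = (1 + 2 + 2) / 3 = 5/3.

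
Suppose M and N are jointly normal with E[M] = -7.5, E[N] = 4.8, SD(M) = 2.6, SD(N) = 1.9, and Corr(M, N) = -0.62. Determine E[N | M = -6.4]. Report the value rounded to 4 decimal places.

The regression of N on M has slope ρ·σ_N/σ_M and passes through (μ_M, μ_N).
E[N | M=-6.4] = 4.8 + (-0.62)·(1.9/2.6)·(-6.4 − (-7.5)) = 4.8 + (-0.45308)·(1.1) = 4.3016.

4.3016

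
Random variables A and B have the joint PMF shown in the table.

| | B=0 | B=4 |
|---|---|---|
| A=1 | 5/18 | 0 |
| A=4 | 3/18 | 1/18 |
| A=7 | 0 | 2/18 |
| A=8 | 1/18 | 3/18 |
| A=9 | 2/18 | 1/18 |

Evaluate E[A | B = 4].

P(B = 4) = 7/18.
Σ A·P over the event = 4·(1/18) + 7·(2/18) + 8·(3/18) + 9·(1/18) = 17/6.
E[A | B = 4] = (17/6) / (7/18) = 51/7.

51/7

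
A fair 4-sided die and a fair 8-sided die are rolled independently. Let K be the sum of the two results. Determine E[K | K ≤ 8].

62/11

P(K ≤ 8) = 11/16.
Σ over the event: 2·1/32 + 3·1/16 + 4·3/32 + 5·1/8 + 6·1/8 + 7·1/8 + 8·1/8 = 31/8.
E[K | K ≤ 8] = (31/8) / (11/16) = 62/11.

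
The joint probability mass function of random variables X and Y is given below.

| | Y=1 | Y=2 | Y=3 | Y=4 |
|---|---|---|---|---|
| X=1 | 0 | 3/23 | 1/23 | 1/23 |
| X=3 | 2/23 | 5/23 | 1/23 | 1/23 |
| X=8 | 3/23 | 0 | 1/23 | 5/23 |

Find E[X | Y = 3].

4

P(Y = 3) = 3/23.
Σ X·P over the event = 1·(1/23) + 3·(1/23) + 8·(1/23) = 12/23.
E[X | Y = 3] = (12/23) / (3/23) = 4.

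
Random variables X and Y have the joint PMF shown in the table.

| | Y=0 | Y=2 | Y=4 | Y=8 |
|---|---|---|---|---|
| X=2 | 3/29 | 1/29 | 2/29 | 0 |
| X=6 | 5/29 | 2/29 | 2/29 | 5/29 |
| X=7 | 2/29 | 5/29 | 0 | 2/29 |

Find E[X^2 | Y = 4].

20

P(Y = 4) = 4/29.
Σ X^2·P over the event = 4·(2/29) + 36·(2/29) = 80/29.
E[X^2 | Y = 4] = (80/29) / (4/29) = 20.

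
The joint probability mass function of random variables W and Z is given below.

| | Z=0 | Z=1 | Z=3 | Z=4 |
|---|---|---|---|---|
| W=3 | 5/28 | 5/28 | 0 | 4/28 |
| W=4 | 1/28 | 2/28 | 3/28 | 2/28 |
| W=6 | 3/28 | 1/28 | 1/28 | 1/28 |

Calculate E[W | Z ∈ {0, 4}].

P(Z ∈ {0, 4}) = 4/7.
Σ W·P over the event = 3·(5/28) + 3·(4/28) + 4·(1/28) + 4·(2/28) + 6·(3/28) + 6·(1/28) = 9/4.
E[W | Z ∈ {0, 4}] = (9/4) / (4/7) = 63/16.

63/16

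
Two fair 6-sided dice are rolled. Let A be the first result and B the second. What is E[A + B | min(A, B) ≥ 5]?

P(min(A, B) ≥ 5) = 1/9.
Summing (A+B)·P(x,y) over outcomes with min(A, B) ≥ 5 gives 11/9.
E[A + B | min(A, B) ≥ 5] = (11/9) / (1/9) = 11.

11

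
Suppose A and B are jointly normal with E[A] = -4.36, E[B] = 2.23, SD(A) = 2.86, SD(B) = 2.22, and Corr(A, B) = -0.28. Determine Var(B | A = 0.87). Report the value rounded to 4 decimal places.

Var(B | A=x) = (1 − ρ²)·σ_B².
Var(B | A=0.87) = (2.22)²·(1 − (-0.28)²) = 4.9284·0.9216 = 4.5420.

4.5420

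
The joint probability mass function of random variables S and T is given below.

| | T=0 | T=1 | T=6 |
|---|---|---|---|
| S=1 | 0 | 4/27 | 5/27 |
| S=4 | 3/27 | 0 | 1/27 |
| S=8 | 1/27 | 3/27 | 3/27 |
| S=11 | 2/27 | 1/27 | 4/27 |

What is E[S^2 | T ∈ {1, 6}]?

338/7

P(T ∈ {1, 6}) = 7/9.
Σ S^2·P over the event = 1·(4/27) + 1·(5/27) + 16·(1/27) + 64·(3/27) + 64·(3/27) + 121·(1/27) + 121·(4/27) = 338/9.
E[S^2 | T ∈ {1, 6}] = (338/9) / (7/9) = 338/7.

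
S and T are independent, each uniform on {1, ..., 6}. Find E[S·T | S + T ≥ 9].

P(S + T ≥ 9) = 5/18.
Summing ST·P(x,y) over outcomes with S + T ≥ 9 gives 245/36.
E[S·T | S + T ≥ 9] = (245/36) / (5/18) = 49/2.

49/2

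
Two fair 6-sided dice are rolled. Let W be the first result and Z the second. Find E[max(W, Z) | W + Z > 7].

P(W + Z > 7) = 5/12.
Summing max(W,Z)·P(x,y) over outcomes with W + Z > 7 gives 83/36.
E[max(W, Z) | W + Z > 7] = (83/36) / (5/12) = 83/15.

83/15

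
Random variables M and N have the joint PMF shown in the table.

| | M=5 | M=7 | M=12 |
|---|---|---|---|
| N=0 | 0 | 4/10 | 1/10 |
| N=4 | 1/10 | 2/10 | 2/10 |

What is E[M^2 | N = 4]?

411/5

P(N = 4) = 1/2.
Σ M^2·P over the event = 25·(1/10) + 49·(2/10) + 144·(2/10) = 411/10.
E[M^2 | N = 4] = (411/10) / (1/2) = 411/5.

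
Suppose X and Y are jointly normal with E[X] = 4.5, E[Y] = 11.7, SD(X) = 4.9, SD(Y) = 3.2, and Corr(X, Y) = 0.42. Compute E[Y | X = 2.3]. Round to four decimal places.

11.0966

For a bivariate normal, E[Y | X=x] = μ_Y + ρ·(σ_Y/σ_X)·(x − μ_X).
E[Y | X=2.3] = 11.7 + (0.42)·(3.2/4.9)·(2.3 − (4.5)) = 11.7 + (0.27429)·(-2.2) = 11.0966.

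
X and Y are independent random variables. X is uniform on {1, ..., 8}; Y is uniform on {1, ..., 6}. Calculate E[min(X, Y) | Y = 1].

Outcomes with Y = 1: (1,1), (2,1), (3,1), (4,1), (5,1), (6,1), (7,1), (8,1), each with probability 1/48.
E[min(X, Y) | Y = 1] = (1 + 1 + 1 + 1 + 1 + 1 + 1 + 1) / 8 = 1.

1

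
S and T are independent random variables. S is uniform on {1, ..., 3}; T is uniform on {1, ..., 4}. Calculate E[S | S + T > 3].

Outcomes with S + T > 3: (1,3), (1,4), (2,2), (2,3), (2,4), (3,1), (3,2), (3,3), (3,4), each with probability 1/12.
E[S | S + T > 3] = (1 + 1 + 2 + 2 + 2 + 3 + 3 + 3 + 3) / 9 = 20/9.

20/9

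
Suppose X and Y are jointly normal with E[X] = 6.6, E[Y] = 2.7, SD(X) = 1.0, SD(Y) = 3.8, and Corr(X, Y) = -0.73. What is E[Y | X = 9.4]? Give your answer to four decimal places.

E[Y | X=x] = μ_Y + ρ(σ_Y/σ_X)(x − μ_X) for jointly normal variables.
E[Y | X=9.4] = 2.7 + (-0.73)·(3.8/1.0)·(9.4 − (6.6)) = 2.7 + (-2.774)·(2.8) = -5.0672.

-5.0672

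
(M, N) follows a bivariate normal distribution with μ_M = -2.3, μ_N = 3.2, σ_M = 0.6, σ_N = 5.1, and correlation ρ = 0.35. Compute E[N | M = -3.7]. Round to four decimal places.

-0.9650

For a bivariate normal, E[N | M=x] = μ_N + ρ·(σ_N/σ_M)·(x − μ_M).
E[N | M=-3.7] = 3.2 + (0.35)·(5.1/0.6)·(-3.7 − (-2.3)) = 3.2 + (2.975)·(-1.4) = -0.9650.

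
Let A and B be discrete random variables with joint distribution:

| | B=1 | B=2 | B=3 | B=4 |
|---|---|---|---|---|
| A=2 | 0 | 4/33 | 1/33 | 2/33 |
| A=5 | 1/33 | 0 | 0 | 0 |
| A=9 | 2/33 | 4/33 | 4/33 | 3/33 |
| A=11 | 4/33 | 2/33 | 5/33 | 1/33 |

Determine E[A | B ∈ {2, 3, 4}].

P(B ∈ {2, 3, 4}) = 26/33.
Summing A·P(A=x,B=y) over the conditioning event gives 67/11.
E[A | B ∈ {2, 3, 4}] = (67/11) / (26/33) = 201/26.

201/26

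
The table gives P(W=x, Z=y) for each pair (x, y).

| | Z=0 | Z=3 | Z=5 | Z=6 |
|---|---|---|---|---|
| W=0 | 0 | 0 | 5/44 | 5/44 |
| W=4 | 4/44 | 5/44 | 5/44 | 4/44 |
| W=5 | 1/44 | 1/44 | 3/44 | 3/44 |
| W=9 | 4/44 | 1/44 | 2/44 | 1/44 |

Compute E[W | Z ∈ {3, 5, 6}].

127/35

P(Z ∈ {3, 5, 6}) = 35/44.
Summing W·P(W=x,Z=y) over the conditioning event gives 127/44.
E[W | Z ∈ {3, 5, 6}] = (127/44) / (35/44) = 127/35.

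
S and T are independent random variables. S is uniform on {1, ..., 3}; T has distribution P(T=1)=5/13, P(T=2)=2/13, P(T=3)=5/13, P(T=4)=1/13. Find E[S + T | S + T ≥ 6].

P(S + T ≥ 6) = 7/39.
Summing (S+T)·P(x,y) over outcomes with S + T ≥ 6 gives 43/39.
E[S + T | S + T ≥ 6] = (43/39) / (7/39) = 43/7.

43/7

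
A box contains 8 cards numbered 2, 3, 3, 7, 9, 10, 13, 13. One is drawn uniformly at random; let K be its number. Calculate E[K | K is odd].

P(K is odd) = 3/4.
Σ over the event: 3·1/4 + 7·1/8 + 9·1/8 + 13·1/4 = 6.
E[K | K is odd] = (6) / (3/4) = 8.

8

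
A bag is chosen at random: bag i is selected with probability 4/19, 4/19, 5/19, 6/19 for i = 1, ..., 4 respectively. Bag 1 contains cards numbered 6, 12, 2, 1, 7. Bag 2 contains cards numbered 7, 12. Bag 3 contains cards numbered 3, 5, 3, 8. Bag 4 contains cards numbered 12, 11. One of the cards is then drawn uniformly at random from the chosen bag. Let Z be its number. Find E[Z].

3063/380

E[Z | bag 1] = (6+12+2+1+7)/5 = 28/5.
E[Z | bag 2] = (7+12)/2 = 19/2.
E[Z | bag 3] = (3+5+3+8)/4 = 19/4.
E[Z | bag 4] = (12+11)/2 = 23/2.
E[Z] = (4/19)·(28/5) + (4/19)·(19/2) + (5/19)·(19/4) + (6/19)·(23/2) = 3063/380.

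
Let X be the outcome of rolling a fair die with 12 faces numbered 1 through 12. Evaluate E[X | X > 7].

Given X > 7, X is equally likely to be any of {8, 9, 10, 11, 12}.
E[X | X > 7] = (8 + 9 + 10 + 11 + 12) / 5 = 10.

10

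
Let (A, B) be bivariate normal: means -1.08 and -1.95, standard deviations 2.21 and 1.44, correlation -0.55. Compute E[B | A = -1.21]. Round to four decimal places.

-1.9034

The regression of B on A has slope ρ·σ_B/σ_A and passes through (μ_A, μ_B).
E[B | A=-1.21] = -1.95 + (-0.55)·(1.44/2.21)·(-1.21 − (-1.08)) = -1.95 + (-0.35837)·(-0.13) = -1.9034.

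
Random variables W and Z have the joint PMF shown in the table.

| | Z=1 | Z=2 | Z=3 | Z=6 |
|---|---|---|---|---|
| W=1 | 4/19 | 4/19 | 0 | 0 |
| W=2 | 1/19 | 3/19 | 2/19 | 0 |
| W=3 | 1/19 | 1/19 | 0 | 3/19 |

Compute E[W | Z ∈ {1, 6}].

P(Z ∈ {1, 6}) = 9/19.
Summing W·P(W=x,Z=y) over the conditioning event gives 18/19.
E[W | Z ∈ {1, 6}] = (18/19) / (9/19) = 2.

2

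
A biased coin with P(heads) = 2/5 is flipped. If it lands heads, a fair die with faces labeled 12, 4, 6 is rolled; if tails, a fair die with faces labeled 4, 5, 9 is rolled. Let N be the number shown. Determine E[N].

E[N | heads] = (12+4+6)/3 = 22/3.
E[N | tails] = (4+5+9)/3 = 6.
By the law of total expectation,
E[N] = (2/5)·(22/3) + (3/5)·(6) = 98/15.

98/15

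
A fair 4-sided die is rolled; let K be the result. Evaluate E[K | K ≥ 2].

3

Given K ≥ 2, K is equally likely to be any of {2, 3, 4}.
E[K | K ≥ 2] = (2 + 3 + 4) / 3 = 3.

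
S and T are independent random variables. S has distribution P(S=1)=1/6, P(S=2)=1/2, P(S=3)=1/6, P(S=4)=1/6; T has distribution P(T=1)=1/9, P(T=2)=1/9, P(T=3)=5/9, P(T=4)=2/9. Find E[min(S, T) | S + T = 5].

35/19

P(S + T = 5) = 19/54.
Summing min(S,T)·P(x,y) over outcomes with S + T = 5 gives 35/54.
E[min(S, T) | S + T = 5] = (35/54) / (19/54) = 35/19.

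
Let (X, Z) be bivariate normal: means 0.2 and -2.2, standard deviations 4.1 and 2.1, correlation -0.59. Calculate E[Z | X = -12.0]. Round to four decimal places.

1.4868

E[Z | X=x] = μ_Z + ρ(σ_Z/σ_X)(x − μ_X) for jointly normal variables.
E[Z | X=-12.0] = -2.2 + (-0.59)·(2.1/4.1)·(-12.0 − (0.2)) = -2.2 + (-0.3022)·(-12.2) = 1.4868.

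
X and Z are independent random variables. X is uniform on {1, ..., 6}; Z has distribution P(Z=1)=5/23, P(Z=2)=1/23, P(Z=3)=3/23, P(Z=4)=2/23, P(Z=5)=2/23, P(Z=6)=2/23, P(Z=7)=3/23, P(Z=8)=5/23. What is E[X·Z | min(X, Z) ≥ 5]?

P(min(X, Z) ≥ 5) = 4/23.
Summing XZ·P(x,y) over outcomes with min(X, Z) ≥ 5 gives 913/138.
E[X·Z | min(X, Z) ≥ 5] = (913/138) / (4/23) = 913/24.

913/24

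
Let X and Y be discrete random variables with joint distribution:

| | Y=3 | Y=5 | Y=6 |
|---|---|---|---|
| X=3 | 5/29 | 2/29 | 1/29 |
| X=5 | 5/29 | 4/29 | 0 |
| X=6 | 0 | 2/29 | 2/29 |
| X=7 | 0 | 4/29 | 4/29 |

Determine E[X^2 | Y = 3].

P(Y = 3) = 10/29.
Σ X^2·P over the event = 9·(5/29) + 25·(5/29) = 170/29.
E[X^2 | Y = 3] = (170/29) / (10/29) = 17.

17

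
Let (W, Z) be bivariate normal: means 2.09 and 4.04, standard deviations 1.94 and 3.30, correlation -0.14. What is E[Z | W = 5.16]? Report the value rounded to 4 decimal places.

The regression of Z on W has slope ρ·σ_Z/σ_W and passes through (μ_W, μ_Z).
E[Z | W=5.16] = 4.04 + (-0.14)·(3.30/1.94)·(5.16 − (2.09)) = 4.04 + (-0.23814)·(3.07) = 3.3089.

3.3089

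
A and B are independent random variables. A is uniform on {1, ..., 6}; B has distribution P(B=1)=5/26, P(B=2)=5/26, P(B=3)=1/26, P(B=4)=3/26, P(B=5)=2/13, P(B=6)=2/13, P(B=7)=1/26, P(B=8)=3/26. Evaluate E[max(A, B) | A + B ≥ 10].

47/7

P(A + B ≥ 10) = 7/26.
Summing max(A,B)·P(x,y) over outcomes with A + B ≥ 10 gives 47/26.
E[max(A, B) | A + B ≥ 10] = (47/26) / (7/26) = 47/7.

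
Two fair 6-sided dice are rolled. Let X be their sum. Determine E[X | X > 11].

12

P(X > 11) = 1/36.
Σ over the event: 12·1/36 = 1/3.
E[X | X > 11] = (1/3) / (1/36) = 12.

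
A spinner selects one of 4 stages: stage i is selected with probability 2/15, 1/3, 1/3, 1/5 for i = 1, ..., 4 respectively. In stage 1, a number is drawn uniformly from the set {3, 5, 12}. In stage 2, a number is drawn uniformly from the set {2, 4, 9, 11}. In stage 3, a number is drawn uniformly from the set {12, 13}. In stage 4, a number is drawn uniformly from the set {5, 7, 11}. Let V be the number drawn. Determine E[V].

394/45

E[V | stage 1] = (3+5+12)/3 = 20/3.
E[V | stage 2] = (2+4+9+11)/4 = 13/2.
E[V | stage 3] = (12+13)/2 = 25/2.
E[V | stage 4] = (5+7+11)/3 = 23/3.
E[V] = (2/15)·(20/3) + (1/3)·(13/2) + (1/3)·(25/2) + (1/5)·(23/3) = 394/45.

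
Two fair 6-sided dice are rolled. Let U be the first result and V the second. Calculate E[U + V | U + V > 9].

32/3

Outcomes with U + V > 9: (4,6), (5,5), (5,6), (6,4), (6,5), (6,6), each with probability 1/36.
E[U + V | U + V > 9] = (10 + 10 + 11 + 10 + 11 + 12) / 6 = 32/3.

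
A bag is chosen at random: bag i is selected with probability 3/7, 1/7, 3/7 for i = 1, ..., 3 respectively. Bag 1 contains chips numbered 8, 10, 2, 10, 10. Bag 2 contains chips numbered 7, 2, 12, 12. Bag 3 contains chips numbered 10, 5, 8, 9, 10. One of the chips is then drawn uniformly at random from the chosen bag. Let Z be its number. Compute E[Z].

E[Z | bag 1] = (8+10+2+10+10)/5 = 8.
E[Z | bag 2] = (7+2+12+12)/4 = 33/4.
E[Z | bag 3] = (10+5+8+9+10)/5 = 42/5.
By the law of total expectation,
E[Z] = (3/7)·(8) + (1/7)·(33/4) + (3/7)·(42/5) = 1149/140.

1149/140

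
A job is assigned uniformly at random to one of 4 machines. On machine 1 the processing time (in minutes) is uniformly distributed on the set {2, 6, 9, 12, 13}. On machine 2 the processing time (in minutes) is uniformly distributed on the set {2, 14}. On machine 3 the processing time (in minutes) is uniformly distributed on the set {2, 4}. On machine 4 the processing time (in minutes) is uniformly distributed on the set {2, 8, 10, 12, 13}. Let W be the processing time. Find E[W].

E[W | machine 1] = (2+6+9+12+13)/5 = 42/5.
E[W | machine 2] = (2+14)/2 = 8.
E[W | machine 3] = (2+4)/2 = 3.
E[W | machine 4] = (2+8+10+12+13)/5 = 9.
By the law of total expectation,
E[W] = (1/4)·(42/5) + (1/4)·(8) + (1/4)·(3) + (1/4)·(9) = 71/10.

71/10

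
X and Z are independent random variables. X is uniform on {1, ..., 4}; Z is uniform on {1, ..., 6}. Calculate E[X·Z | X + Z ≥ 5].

P(X + Z ≥ 5) = 3/4.
Summing XZ·P(x,y) over outcomes with X + Z ≥ 5 gives 65/8.
E[X·Z | X + Z ≥ 5] = (65/8) / (3/4) = 65/6.

65/6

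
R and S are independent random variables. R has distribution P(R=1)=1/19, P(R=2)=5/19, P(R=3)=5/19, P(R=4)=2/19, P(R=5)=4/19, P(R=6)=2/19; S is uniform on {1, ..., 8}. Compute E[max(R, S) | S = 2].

P(S = 2) = 1/8.
Summing max(R,S)·P(x,y) over outcomes with S = 2 gives 67/152.
E[max(R, S) | S = 2] = (67/152) / (1/8) = 67/19.

67/19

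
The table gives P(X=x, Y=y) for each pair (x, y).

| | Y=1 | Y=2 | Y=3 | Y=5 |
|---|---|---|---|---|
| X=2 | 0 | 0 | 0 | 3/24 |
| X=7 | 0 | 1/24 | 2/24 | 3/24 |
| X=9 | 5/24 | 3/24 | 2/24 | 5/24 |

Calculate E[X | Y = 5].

72/11

P(Y = 5) = 11/24.
Σ X·P over the event = 2·(3/24) + 7·(3/24) + 9·(5/24) = 3.
E[X | Y = 5] = (3) / (11/24) = 72/11.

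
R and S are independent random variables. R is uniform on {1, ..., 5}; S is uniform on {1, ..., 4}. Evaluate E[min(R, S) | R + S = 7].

8/3

Outcomes with R + S = 7: (3,4), (4,3), (5,2), each with probability 1/20.
E[min(R, S) | R + S = 7] = (3 + 3 + 2) / 3 = 8/3.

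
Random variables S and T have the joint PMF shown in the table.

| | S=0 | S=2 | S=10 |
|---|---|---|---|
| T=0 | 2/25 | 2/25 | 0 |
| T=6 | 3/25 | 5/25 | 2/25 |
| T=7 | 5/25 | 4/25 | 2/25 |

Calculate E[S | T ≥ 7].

P(T ≥ 7) = 11/25.
Summing S·P(S=x,T=y) over the conditioning event gives 28/25.
E[S | T ≥ 7] = (28/25) / (11/25) = 28/11.

28/11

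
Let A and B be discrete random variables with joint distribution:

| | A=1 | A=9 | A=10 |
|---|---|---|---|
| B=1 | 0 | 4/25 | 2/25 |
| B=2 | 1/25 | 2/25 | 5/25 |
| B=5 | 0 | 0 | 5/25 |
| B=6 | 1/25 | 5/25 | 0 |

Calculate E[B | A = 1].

4

P(A = 1) = 2/25.
Σ B·P over the event = 2·(1/25) + 6·(1/25) = 8/25.
E[B | A = 1] = (8/25) / (2/25) = 4.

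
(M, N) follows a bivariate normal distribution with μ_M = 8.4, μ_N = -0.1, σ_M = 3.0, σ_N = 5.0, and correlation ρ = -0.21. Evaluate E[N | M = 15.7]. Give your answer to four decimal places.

The regression of N on M has slope ρ·σ_N/σ_M and passes through (μ_M, μ_N).
E[N | M=15.7] = -0.1 + (-0.21)·(5.0/3.0)·(15.7 − (8.4)) = -0.1 + (-0.35)·(7.3) = -2.6550.

-2.6550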